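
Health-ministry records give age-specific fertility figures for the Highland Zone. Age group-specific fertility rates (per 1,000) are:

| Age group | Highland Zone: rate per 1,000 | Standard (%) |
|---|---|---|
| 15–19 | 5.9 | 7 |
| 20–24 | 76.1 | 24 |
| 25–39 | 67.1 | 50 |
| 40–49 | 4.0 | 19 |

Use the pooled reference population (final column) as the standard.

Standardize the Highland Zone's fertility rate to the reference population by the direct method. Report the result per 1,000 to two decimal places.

Standard weights: 0.07, 0.24, 0.50, 0.19.
Standardized rate: 0.0700×5.9 + 0.2400×76.1 + 0.5000×67.1 + 0.1900×4.0 = 52.9870 per 1,000.

52.99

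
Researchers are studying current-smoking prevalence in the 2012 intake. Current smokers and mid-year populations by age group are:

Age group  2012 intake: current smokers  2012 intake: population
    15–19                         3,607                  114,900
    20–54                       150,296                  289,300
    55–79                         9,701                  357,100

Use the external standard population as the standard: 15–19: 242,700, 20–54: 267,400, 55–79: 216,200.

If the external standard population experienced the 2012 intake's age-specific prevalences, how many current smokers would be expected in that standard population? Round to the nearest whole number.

152411

Age-specific rates per 1,000 for the 2012 intake: 31.393, 519.516, 27.166.
Expected current smokers = Σ (standard pop × age-specific rate ÷ 1,000)
= 242,700×31.393/1,000 + 267,400×519.516/1,000 + 216,200×27.166/1,000
= 7618.96 + 138918.60 + 5873.30 = 152410.86.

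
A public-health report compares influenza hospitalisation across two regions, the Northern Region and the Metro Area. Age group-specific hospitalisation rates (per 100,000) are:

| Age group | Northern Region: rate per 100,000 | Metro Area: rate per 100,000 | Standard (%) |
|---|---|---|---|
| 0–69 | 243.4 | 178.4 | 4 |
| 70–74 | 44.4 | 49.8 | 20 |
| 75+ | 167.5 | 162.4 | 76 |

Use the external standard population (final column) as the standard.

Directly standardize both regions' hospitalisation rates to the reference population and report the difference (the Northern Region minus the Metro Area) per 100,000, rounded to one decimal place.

5.4

Standard weights: 0.04, 0.20, 0.76.
The Northern Region: 0.0400×243.4 + 0.2000×44.4 + 0.7600×167.5 = 145.9160 per 100,000.
The Metro Area: 0.0400×178.4 + 0.2000×49.8 + 0.7600×162.4 = 140.5200 per 100,000.
Difference = 145.9160 − 140.5200 = 5.3960.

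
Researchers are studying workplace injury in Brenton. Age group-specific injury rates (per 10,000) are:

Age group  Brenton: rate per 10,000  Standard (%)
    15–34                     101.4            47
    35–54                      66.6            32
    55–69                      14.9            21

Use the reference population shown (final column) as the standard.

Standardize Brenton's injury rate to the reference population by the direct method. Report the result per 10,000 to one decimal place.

72.1

Standard weights: 0.47, 0.32, 0.21.
Standardized rate: 0.4700×101.4 + 0.3200×66.6 + 0.2100×14.9 = 72.0990 per 10,000.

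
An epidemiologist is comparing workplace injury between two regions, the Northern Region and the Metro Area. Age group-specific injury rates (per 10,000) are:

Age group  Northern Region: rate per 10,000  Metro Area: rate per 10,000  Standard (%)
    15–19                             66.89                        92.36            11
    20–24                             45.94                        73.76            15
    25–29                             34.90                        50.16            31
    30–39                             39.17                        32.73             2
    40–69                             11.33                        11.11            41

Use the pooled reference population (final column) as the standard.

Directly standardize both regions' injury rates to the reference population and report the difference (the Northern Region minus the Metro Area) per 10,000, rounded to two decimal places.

-11.49

Standard weights: 0.11, 0.15, 0.31, 0.02, 0.41.
The Northern Region: 0.1100×66.89 + 0.1500×45.94 + 0.3100×34.90 + 0.0200×39.17 + 0.4100×11.33 = 30.4966 per 10,000.
The Metro Area: 0.1100×92.36 + 0.1500×73.76 + 0.3100×50.16 + 0.0200×32.73 + 0.4100×11.11 = 41.9829 per 10,000.
Difference = 30.4966 − 41.9829 = -11.4863.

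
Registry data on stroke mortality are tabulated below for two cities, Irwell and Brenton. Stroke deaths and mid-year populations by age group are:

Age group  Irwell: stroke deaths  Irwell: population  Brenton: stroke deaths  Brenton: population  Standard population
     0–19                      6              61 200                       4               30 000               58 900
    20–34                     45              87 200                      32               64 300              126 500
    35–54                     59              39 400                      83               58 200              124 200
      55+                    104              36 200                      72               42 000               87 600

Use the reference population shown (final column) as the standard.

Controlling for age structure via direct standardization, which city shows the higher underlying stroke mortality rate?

Age-specific rates per 100 000 for Irwell: 9.80, 51.61, 149.75, 287.29.
For Brenton: 13.33, 49.77, 142.61, 171.43.
Standard total = 397 200; weights = 0.1483, 0.3185, 0.3127, 0.2205.
Irwell: 0.1483×9.80 + 0.3185×51.61 + 0.3127×149.75 + 0.2205×287.29 = 128.0737 per 100 000.
Brenton: 0.1483×13.33 + 0.3185×49.77 + 0.3127×142.61 + 0.2205×171.43 = 100.2274 per 100 000.
The crude rates (95.54 vs 98.20) would put Brenton higher, but that reflects its age composition; once standardized to a common age structure, Irwell has the higher underlying rate.

Irwell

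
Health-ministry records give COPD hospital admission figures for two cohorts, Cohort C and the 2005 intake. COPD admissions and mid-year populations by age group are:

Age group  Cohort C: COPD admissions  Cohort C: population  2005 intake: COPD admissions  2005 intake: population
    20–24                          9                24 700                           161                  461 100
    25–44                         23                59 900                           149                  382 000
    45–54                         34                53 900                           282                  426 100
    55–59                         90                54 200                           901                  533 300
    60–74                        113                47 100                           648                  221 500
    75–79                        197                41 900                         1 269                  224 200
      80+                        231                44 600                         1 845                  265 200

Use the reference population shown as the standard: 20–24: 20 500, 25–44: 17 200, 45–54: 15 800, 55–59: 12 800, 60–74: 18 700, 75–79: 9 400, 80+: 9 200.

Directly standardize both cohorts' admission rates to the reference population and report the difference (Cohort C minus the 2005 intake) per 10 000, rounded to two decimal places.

-3.46

Age-specific rates per 10 000 for Cohort C: 3.64, 3.84, 6.31, 16.61, 23.99, 47.02, 51.79.
For the 2005 intake: 3.49, 3.90, 6.62, 16.89, 29.26, 56.60, 69.57.
Standard total = 103 600; weights = 0.1979, 0.1660, 0.1525, 0.1236, 0.1805, 0.0907, 0.0888.
Cohort C: 0.1979×3.64 + 0.1660×3.84 + 0.1525×6.31 + 0.1236×16.61 + 0.1805×23.99 + 0.0907×47.02 + 0.0888×51.79 = 17.5681 per 10 000.
The 2005 intake: 0.1979×3.49 + 0.1660×3.90 + 0.1525×6.62 + 0.1236×16.89 + 0.1805×29.26 + 0.0907×56.60 + 0.0888×69.57 = 21.0295 per 10 000.
Difference = 17.5681 − 21.0295 = -3.4614.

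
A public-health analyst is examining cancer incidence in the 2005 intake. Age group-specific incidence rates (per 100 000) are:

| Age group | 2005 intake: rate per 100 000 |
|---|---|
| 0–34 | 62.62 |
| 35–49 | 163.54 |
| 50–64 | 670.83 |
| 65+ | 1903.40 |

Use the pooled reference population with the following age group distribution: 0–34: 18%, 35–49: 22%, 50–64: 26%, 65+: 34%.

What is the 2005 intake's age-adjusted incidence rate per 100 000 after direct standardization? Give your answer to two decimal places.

868.82

Standard weights: 0.18, 0.22, 0.26, 0.34.
Standardized rate: 0.1800×62.62 + 0.2200×163.54 + 0.2600×670.83 + 0.3400×1903.40 = 868.8222 per 100 000.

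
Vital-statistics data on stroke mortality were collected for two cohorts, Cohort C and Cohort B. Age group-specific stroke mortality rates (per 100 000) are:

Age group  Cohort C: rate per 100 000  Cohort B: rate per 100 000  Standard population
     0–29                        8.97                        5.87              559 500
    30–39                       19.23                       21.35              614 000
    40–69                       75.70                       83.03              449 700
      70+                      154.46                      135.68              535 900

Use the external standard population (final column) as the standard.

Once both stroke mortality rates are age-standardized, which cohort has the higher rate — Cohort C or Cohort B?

Standard total = 2 159 100; weights = 0.2591, 0.2844, 0.2083, 0.2482.
Cohort C: 0.2591×8.97 + 0.2844×19.23 + 0.2083×75.70 + 0.2482×154.46 = 61.8977 per 100 000.
Cohort B: 0.2591×5.87 + 0.2844×21.35 + 0.2083×83.03 + 0.2482×135.68 = 58.5627 per 100 000.

Cohort C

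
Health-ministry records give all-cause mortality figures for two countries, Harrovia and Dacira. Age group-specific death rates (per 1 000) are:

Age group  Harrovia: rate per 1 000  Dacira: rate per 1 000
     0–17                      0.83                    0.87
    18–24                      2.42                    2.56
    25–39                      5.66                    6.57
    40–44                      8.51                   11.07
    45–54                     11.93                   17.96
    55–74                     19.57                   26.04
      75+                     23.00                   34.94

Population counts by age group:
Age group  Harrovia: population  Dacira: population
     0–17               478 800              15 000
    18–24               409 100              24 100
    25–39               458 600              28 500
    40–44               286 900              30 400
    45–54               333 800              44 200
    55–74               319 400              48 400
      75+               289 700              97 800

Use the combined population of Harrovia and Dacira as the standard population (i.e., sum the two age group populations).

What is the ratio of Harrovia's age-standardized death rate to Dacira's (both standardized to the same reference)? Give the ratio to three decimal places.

Combined standard total = 2 864 700; weights = 0.1724, 0.1512, 0.1700, 0.1108, 0.1320, 0.1284, 0.1353.
Harrovia: 0.1724×0.83 + 0.1512×2.42 + 0.1700×5.66 + 0.1108×8.51 + 0.1320×11.93 + 0.1284×19.57 + 0.1353×23.00 = 9.6119 per 1 000.
Dacira: 0.1724×0.87 + 0.1512×2.56 + 0.1700×6.57 + 0.1108×11.07 + 0.1320×17.96 + 0.1284×26.04 + 0.1353×34.94 = 13.3197 per 1 000.
Ratio = 9.6119 ÷ 13.3197 = 0.72163.

0.722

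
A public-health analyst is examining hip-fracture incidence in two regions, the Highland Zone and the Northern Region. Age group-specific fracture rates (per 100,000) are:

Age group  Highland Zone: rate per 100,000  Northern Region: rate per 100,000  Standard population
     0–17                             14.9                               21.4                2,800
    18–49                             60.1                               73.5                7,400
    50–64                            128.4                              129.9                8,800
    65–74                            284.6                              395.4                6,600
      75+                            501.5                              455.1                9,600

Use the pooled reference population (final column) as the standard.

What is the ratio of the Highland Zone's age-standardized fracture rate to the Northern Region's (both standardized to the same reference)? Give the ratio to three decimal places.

0.952

Standard total = 35,200; weights = 0.0795, 0.2102, 0.2500, 0.1875, 0.2727.
The Highland Zone: 0.0795×14.9 + 0.2102×60.1 + 0.2500×128.4 + 0.1875×284.6 + 0.2727×501.5 = 236.0551 per 100,000.
The Northern Region: 0.0795×21.4 + 0.2102×73.5 + 0.2500×129.9 + 0.1875×395.4 + 0.2727×455.1 = 247.8847 per 100,000.
Ratio = 236.0551 ÷ 247.8847 = 0.95228.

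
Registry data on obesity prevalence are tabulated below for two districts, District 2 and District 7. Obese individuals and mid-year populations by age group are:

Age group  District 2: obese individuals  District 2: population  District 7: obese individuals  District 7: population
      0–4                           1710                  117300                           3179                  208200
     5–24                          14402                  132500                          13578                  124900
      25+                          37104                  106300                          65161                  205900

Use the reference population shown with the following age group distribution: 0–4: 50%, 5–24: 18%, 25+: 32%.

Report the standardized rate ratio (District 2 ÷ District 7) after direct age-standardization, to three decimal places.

1.078

Age-specific rates per 1000 for District 2: 14.578, 108.694, 349.050.
For District 7: 15.269, 108.711, 316.469.
Standard weights: 0.50, 0.18, 0.32.
District 2: 0.5000×14.578 + 0.1800×108.694 + 0.3200×349.050 = 138.5499 per 1000.
District 7: 0.5000×15.269 + 0.1800×108.711 + 0.3200×316.469 = 128.4726 per 1000.
Ratio = 138.5499 ÷ 128.4726 = 1.07844.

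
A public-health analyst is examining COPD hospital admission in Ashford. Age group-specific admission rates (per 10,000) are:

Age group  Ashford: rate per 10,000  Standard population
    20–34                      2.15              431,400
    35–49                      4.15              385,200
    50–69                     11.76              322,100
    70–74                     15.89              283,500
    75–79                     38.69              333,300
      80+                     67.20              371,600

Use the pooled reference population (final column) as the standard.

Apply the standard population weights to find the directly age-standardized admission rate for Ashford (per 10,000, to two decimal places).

22.89

Standard total = 2,127,100; weights = 0.2028, 0.1811, 0.1514, 0.1333, 0.1567, 0.1747.
Standardized rate: 0.2028×2.15 + 0.1811×4.15 + 0.1514×11.76 + 0.1333×15.89 + 0.1567×38.69 + 0.1747×67.20 = 22.8883 per 10,000.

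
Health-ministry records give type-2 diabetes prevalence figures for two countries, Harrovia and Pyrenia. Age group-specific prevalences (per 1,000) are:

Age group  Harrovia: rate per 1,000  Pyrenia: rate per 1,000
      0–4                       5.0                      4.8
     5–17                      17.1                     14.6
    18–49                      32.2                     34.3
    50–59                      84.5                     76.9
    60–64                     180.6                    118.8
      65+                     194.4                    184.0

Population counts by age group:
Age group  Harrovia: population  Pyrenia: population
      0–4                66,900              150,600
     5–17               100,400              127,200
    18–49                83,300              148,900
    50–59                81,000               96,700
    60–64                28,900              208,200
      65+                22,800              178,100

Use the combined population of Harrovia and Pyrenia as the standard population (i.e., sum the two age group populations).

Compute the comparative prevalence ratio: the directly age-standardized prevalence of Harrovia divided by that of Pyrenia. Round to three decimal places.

1.200

Combined standard total = 1,293,000; weights = 0.1682, 0.1760, 0.1796, 0.1374, 0.1834, 0.1554.
Harrovia: 0.1682×5.0 + 0.1760×17.1 + 0.1796×32.2 + 0.1374×84.5 + 0.1834×180.6 + 0.1554×194.4 = 84.5686 per 1,000.
Pyrenia: 0.1682×4.8 + 0.1760×14.6 + 0.1796×34.3 + 0.1374×76.9 + 0.1834×118.8 + 0.1554×184.0 = 70.4792 per 1,000.
Ratio = 84.5686 ÷ 70.4792 = 1.19991.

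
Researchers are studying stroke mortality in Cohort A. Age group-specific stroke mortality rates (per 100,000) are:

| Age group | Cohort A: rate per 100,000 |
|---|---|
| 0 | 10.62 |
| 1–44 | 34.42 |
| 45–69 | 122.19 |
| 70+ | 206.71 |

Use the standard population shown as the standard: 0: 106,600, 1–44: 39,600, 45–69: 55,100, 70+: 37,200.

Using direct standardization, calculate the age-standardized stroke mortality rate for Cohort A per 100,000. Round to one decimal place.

Standard total = 238,500; weights = 0.4470, 0.1660, 0.2310, 0.1560.
Standardized rate: 0.4470×10.62 + 0.1660×34.42 + 0.2310×122.19 + 0.1560×206.71 = 70.9325 per 100,000.

70.9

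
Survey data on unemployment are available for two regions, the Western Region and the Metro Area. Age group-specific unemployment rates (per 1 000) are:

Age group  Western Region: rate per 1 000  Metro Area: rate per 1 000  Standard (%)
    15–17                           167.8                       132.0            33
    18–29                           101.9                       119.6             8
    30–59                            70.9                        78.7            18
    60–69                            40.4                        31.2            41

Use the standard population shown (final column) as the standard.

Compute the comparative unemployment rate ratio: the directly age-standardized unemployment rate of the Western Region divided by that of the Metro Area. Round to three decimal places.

1.159

Standard weights: 0.33, 0.08, 0.18, 0.41.
The Western Region: 0.3300×167.8 + 0.0800×101.9 + 0.1800×70.9 + 0.4100×40.4 = 92.8520 per 1 000.
The Metro Area: 0.3300×132.0 + 0.0800×119.6 + 0.1800×78.7 + 0.4100×31.2 = 80.0860 per 1 000.
Ratio = 92.8520 ÷ 80.0860 = 1.15940.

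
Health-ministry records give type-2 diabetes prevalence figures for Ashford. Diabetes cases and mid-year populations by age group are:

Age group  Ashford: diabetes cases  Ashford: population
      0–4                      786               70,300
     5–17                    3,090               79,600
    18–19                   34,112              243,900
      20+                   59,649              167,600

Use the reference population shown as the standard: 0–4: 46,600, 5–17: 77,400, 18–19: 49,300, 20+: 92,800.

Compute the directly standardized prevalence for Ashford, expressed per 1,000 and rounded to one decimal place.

Age-specific rates per 1,000 for Ashford: 11.181, 38.819, 139.861, 355.901.
Standard total = 266,100; weights = 0.1751, 0.2909, 0.1853, 0.3487.
Standardized rate: 0.1751×11.181 + 0.2909×38.819 + 0.1853×139.861 + 0.3487×355.901 = 163.2783 per 1,000.

163.3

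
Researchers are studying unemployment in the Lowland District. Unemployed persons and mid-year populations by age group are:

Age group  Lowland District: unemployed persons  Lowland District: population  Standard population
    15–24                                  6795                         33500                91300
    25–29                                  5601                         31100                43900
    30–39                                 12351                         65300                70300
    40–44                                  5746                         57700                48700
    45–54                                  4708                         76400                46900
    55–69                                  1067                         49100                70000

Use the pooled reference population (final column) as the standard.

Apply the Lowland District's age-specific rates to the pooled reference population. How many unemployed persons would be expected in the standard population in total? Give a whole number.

Age-specific rates per 1000 for the Lowland District: 202.836, 180.096, 189.142, 99.584, 61.623, 21.731.
Expected unemployed persons = Σ (standard pop × age-specific rate ÷ 1000)
= 91300×202.836/1000 + 43900×180.096/1000 + 70300×189.142/1000 + 48700×99.584/1000 + 46900×61.623/1000 + 70000×21.731/1000
= 18518.91 + 7906.23 + 13296.71 + 4849.74 + 2890.12 + 1521.18 = 48982.90.

48983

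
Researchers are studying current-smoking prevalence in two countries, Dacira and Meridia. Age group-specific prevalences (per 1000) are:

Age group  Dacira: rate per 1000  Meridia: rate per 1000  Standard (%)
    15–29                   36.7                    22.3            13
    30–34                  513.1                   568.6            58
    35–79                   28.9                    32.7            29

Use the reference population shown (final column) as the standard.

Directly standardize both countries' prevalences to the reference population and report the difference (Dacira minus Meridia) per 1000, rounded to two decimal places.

-31.42

Standard weights: 0.13, 0.58, 0.29.
Dacira: 0.1300×36.7 + 0.5800×513.1 + 0.2900×28.9 = 310.7500 per 1000.
Meridia: 0.1300×22.3 + 0.5800×568.6 + 0.2900×32.7 = 342.1700 per 1000.
Difference = 310.7500 − 342.1700 = -31.4200.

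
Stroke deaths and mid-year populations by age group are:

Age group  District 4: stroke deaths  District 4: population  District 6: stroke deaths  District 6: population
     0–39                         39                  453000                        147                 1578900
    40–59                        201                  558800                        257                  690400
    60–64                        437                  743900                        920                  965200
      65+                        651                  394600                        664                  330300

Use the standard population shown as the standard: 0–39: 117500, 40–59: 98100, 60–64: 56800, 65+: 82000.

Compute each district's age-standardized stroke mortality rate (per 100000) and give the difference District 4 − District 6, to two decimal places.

Age-specific rates per 100000 for District 4: 8.61, 35.97, 58.74, 164.98.
For District 6: 9.31, 37.22, 95.32, 201.03.
Standard total = 354400; weights = 0.3315, 0.2768, 0.1603, 0.2314.
District 4: 0.3315×8.61 + 0.2768×35.97 + 0.1603×58.74 + 0.2314×164.98 = 60.3980 per 100000.
District 6: 0.3315×9.31 + 0.2768×37.22 + 0.1603×95.32 + 0.2314×201.03 = 75.1809 per 100000.
Difference = 60.3980 − 75.1809 = -14.7829.

-14.78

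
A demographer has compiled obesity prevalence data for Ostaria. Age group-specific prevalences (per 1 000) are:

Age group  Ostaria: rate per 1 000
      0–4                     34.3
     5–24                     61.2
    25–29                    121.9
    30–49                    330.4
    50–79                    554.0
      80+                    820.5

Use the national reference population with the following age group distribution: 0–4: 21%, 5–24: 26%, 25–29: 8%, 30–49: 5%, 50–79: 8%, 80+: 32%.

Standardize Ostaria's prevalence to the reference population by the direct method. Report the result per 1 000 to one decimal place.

356.3

Standard weights: 0.21, 0.26, 0.08, 0.05, 0.08, 0.32.
Standardized rate: 0.2100×34.3 + 0.2600×61.2 + 0.0800×121.9 + 0.0500×330.4 + 0.0800×554.0 + 0.3200×820.5 = 356.2670 per 1 000.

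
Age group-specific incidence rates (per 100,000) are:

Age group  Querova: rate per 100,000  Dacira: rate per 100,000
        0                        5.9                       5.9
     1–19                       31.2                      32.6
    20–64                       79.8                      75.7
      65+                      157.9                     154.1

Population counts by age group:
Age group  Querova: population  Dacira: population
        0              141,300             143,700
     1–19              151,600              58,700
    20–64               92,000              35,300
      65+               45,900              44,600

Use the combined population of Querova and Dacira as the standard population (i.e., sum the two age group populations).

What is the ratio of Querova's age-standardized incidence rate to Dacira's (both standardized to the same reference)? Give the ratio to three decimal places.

Combined standard total = 713,100; weights = 0.3997, 0.2949, 0.1785, 0.1269.
Querova: 0.3997×5.9 + 0.2949×31.2 + 0.1785×79.8 + 0.1269×157.9 = 45.8440 per 100,000.
Dacira: 0.3997×5.9 + 0.2949×32.6 + 0.1785×75.7 + 0.1269×154.1 = 45.0427 per 100,000.
Ratio = 45.8440 ÷ 45.0427 = 1.01779.

1.018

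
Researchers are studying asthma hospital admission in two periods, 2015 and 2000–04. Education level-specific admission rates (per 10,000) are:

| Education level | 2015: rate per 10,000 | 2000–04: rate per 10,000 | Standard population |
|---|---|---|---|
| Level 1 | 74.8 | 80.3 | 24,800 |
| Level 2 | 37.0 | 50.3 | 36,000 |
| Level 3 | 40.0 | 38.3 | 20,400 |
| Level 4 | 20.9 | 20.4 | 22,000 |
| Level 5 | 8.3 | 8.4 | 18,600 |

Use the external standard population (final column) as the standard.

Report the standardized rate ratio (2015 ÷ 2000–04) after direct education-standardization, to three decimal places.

0.890

Standard total = 121,800; weights = 0.2036, 0.2956, 0.1675, 0.1806, 0.1527.
2015: 0.2036×74.8 + 0.2956×37.0 + 0.1675×40.0 + 0.1806×20.9 + 0.1527×8.3 = 37.9082 per 10,000.
2000–04: 0.2036×80.3 + 0.2956×50.3 + 0.1675×38.3 + 0.1806×20.4 + 0.1527×8.4 = 42.5993 per 10,000.
Ratio = 37.9082 ÷ 42.5993 = 0.88988.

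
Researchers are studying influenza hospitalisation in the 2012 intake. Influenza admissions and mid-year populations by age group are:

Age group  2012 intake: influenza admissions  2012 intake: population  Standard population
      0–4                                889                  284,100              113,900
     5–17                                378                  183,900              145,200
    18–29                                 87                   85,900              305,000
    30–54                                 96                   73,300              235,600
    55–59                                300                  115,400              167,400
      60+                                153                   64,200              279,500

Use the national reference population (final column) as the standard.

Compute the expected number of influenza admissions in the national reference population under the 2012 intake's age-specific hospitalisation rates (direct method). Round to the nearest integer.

Age-specific rates per 100,000 for the 2012 intake: 312.92, 205.55, 101.28, 130.97, 259.97, 238.32.
Expected influenza admissions = Σ (standard pop × age-specific rate ÷ 100,000)
= 113,900×312.92/100,000 + 145,200×205.55/100,000 + 305,000×101.28/100,000 + 235,600×130.97/100,000 + 167,400×259.97/100,000 + 279,500×238.32/100,000
= 356.41 + 298.45 + 308.91 + 308.56 + 435.18 + 666.10 = 2373.61.

2374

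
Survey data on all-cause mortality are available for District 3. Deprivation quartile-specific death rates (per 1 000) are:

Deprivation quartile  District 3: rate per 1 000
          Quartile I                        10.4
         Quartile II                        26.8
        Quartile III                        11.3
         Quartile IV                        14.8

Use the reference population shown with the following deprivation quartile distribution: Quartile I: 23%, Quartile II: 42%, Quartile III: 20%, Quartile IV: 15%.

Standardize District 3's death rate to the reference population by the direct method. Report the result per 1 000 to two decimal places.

Standard weights: 0.23, 0.42, 0.20, 0.15.
Standardized rate: 0.2300×10.4 + 0.4200×26.8 + 0.2000×11.3 + 0.1500×14.8 = 18.1280 per 1 000.

18.13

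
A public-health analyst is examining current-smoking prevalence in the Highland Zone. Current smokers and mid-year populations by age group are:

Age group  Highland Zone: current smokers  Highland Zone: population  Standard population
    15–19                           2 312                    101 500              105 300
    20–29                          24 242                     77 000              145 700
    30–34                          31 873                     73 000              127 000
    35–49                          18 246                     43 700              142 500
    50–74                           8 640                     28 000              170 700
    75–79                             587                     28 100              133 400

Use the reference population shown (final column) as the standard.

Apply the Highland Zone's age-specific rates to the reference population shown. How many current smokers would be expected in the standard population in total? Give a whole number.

Age-specific rates per 1 000 for the Highland Zone: 22.778, 314.831, 436.616, 417.529, 308.571, 20.890.
Expected current smokers = Σ (standard pop × age-specific rate ÷ 1 000)
= 105 300×22.778/1 000 + 145 700×314.831/1 000 + 127 000×436.616/1 000 + 142 500×417.529/1 000 + 170 700×308.571/1 000 + 133 400×20.890/1 000
= 2398.56 + 45870.90 + 55450.29 + 59497.83 + 52673.14 + 2786.68 = 218677.40.

218677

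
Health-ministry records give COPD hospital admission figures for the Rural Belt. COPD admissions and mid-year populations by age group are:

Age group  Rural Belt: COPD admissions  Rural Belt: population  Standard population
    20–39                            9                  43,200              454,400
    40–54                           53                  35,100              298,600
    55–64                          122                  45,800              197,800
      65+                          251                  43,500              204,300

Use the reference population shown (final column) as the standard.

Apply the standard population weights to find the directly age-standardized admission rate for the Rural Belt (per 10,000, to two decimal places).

Age-specific rates per 10,000 for the Rural Belt: 2.08, 15.10, 26.64, 57.70.
Standard total = 1,155,100; weights = 0.3934, 0.2585, 0.1712, 0.1769.
Standardized rate: 0.3934×2.08 + 0.2585×15.10 + 0.1712×26.64 + 0.1769×57.70 = 19.4898 per 10,000.

19.49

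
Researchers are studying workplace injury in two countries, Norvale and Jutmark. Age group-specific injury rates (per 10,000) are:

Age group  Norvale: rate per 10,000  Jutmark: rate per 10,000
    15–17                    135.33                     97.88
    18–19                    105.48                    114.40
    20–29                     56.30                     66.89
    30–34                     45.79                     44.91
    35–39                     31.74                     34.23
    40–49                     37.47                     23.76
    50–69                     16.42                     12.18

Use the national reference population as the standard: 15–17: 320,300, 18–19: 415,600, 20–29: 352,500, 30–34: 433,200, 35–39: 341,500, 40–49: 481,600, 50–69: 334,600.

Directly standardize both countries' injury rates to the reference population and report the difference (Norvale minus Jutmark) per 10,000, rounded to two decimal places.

4.52

Standard total = 2,679,300; weights = 0.1195, 0.1551, 0.1316, 0.1617, 0.1275, 0.1797, 0.1249.
Norvale: 0.1195×135.33 + 0.1551×105.48 + 0.1316×56.30 + 0.1617×45.79 + 0.1275×31.74 + 0.1797×37.47 + 0.1249×16.42 = 60.1816 per 10,000.
Jutmark: 0.1195×97.88 + 0.1551×114.40 + 0.1316×66.89 + 0.1617×44.91 + 0.1275×34.23 + 0.1797×23.76 + 0.1249×12.18 = 55.6627 per 10,000.
Difference = 60.1816 − 55.6627 = 4.5189.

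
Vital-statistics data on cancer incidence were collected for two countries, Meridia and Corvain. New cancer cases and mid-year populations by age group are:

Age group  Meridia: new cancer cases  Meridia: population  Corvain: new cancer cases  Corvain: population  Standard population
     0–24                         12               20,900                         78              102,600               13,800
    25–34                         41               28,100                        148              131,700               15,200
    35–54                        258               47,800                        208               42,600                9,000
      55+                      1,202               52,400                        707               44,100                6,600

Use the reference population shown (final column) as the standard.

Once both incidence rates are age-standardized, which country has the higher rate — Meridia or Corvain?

Age-specific rates per 100,000 for Meridia: 57.42, 145.91, 539.75, 2293.89.
For Corvain: 76.02, 112.38, 488.26, 1603.17.
Standard total = 44,600; weights = 0.3094, 0.3408, 0.2018, 0.1480.
Meridia: 0.3094×57.42 + 0.3408×145.91 + 0.2018×539.75 + 0.1480×2293.89 = 515.8649 per 100,000.
Corvain: 0.3094×76.02 + 0.3408×112.38 + 0.2018×488.26 + 0.1480×1603.17 = 397.5912 per 100,000.

Meridia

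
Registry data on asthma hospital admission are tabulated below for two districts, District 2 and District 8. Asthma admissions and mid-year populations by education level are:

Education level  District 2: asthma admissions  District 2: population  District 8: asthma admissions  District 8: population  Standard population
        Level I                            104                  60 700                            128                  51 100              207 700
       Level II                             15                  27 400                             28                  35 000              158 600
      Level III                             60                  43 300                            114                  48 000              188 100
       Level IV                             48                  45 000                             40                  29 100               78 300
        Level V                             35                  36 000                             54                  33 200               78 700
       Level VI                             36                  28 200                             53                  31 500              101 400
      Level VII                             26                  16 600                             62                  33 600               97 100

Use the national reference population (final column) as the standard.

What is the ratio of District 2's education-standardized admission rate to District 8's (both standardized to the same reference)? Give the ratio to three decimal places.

Education-specific rates per 10 000 for District 2: 17.13, 5.47, 13.86, 10.67, 9.72, 12.77, 15.66.
For District 8: 25.05, 8.00, 23.75, 13.75, 16.27, 16.83, 18.45.
Standard total = 909 900; weights = 0.2283, 0.1743, 0.2067, 0.0861, 0.0865, 0.1114, 0.1067.
District 2: 0.2283×17.13 + 0.1743×5.47 + 0.2067×13.86 + 0.0861×10.67 + 0.0865×9.72 + 0.1114×12.77 + 0.1067×15.66 = 12.5827 per 10 000.
District 8: 0.2283×25.05 + 0.1743×8.00 + 0.2067×23.75 + 0.0861×13.75 + 0.0865×16.27 + 0.1114×16.83 + 0.1067×18.45 = 18.4559 per 10 000.
Ratio = 12.5827 ÷ 18.4559 = 0.68177.

0.682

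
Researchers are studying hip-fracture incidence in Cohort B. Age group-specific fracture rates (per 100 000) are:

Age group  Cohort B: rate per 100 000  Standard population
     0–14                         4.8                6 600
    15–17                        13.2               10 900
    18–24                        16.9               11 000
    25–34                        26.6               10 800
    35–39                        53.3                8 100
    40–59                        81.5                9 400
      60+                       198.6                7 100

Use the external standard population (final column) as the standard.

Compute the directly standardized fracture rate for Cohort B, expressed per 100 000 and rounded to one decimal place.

51.0

Standard total = 63 900; weights = 0.1033, 0.1706, 0.1721, 0.1690, 0.1268, 0.1471, 0.1111.
Standardized rate: 0.1033×4.8 + 0.1706×13.2 + 0.1721×16.9 + 0.1690×26.6 + 0.1268×53.3 + 0.1471×81.5 + 0.1111×198.6 = 50.9645 per 100 000.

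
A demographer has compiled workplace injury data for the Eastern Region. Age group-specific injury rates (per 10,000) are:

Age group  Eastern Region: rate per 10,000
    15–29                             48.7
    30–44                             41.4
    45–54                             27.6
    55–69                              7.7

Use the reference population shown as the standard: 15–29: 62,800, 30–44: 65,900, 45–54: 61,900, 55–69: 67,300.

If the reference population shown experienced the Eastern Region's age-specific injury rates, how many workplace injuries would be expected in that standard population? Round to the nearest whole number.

801

Expected workplace injuries = Σ (standard pop × age-specific rate ÷ 10,000)
= 62,800×48.7/10,000 + 65,900×41.4/10,000 + 61,900×27.6/10,000 + 67,300×7.7/10,000
= 305.84 + 272.83 + 170.84 + 51.82 = 801.33.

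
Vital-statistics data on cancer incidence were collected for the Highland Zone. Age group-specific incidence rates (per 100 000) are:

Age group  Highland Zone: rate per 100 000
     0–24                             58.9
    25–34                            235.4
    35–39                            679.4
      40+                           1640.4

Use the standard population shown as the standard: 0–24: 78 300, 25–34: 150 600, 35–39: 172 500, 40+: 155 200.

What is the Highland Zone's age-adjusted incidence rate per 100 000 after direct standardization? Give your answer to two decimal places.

Standard total = 556 600; weights = 0.1407, 0.2706, 0.3099, 0.2788.
Standardized rate: 0.1407×58.9 + 0.2706×235.4 + 0.3099×679.4 + 0.2788×1640.4 = 739.9384 per 100 000.

739.94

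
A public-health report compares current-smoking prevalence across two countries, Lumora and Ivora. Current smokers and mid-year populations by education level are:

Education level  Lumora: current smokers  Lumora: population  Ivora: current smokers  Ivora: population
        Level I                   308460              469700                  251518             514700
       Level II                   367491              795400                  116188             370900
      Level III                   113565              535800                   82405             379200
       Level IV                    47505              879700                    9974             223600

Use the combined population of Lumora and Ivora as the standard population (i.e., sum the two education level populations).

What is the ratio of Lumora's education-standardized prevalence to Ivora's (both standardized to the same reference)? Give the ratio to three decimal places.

1.315

Education-specific rates per 1000 for Lumora: 656.717, 462.020, 211.954, 54.001.
For Ivora: 488.669, 313.260, 217.313, 44.606.
Combined standard total = 4169000; weights = 0.2361, 0.2798, 0.2195, 0.2646.
Lumora: 0.2361×656.717 + 0.2798×462.020 + 0.2195×211.954 + 0.2646×54.001 = 345.1294 per 1000.
Ivora: 0.2361×488.669 + 0.2798×313.260 + 0.2195×217.313 + 0.2646×44.606 = 262.5224 per 1000.
Ratio = 345.1294 ÷ 262.5224 = 1.31467.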